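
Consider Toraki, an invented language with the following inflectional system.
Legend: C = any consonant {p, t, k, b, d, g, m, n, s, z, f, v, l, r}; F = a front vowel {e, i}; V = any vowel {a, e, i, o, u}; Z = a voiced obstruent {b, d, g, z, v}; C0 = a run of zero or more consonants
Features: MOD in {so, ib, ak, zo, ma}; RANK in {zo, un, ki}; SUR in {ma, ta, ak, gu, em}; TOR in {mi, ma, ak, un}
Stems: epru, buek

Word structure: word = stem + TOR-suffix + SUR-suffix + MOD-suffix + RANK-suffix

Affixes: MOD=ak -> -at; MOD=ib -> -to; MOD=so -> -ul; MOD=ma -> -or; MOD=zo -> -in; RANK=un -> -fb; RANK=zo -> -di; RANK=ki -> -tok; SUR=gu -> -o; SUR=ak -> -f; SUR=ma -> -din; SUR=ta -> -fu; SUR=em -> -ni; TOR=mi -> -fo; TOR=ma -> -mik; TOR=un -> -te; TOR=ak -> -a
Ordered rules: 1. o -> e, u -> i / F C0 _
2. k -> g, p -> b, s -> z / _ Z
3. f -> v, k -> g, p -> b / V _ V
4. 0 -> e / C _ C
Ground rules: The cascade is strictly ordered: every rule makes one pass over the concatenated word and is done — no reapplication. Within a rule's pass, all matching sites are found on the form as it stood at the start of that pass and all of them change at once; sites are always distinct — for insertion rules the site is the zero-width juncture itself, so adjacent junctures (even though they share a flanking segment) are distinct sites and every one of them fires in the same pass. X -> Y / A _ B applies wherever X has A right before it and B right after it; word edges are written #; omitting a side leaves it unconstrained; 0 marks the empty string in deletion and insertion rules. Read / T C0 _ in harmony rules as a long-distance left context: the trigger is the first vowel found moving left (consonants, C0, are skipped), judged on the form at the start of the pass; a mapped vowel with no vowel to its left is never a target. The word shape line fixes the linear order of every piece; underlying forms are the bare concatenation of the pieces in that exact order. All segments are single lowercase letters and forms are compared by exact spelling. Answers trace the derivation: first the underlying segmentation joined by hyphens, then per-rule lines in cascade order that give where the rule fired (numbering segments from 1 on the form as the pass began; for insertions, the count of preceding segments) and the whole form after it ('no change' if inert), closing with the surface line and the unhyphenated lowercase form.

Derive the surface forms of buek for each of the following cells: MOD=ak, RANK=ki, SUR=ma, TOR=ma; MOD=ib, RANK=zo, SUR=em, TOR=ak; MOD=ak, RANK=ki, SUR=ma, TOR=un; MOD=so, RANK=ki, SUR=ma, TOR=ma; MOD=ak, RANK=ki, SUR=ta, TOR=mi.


cell MOD=ak, RANK=ki, SUR=ma, TOR=ma:
underlying: buek-mik-din-at-tok
1. o -> e, u -> i / F C0 _: no change
2. k -> g, p -> b, s -> z / _ Z: fires at position(s) 7: buekmigdinattok
3. f -> v, k -> g, p -> b / V _ V: no change
4. 0 -> e / C _ C: inserts after position(s) 4, 7, 12: buekemigedinatetok
surface: buekemigedinatetok

cell MOD=ib, RANK=zo, SUR=em, TOR=ak:
underlying: buek-a-ni-to-di
1. o -> e, u -> i / F C0 _: fires at position(s) 9: buekanitedi
2. k -> g, p -> b, s -> z / _ Z: no change
3. f -> v, k -> g, p -> b / V _ V: fires at position(s) 4: bueganitedi
4. 0 -> e / C _ C: no change
surface: bueganitedi

cell MOD=ak, RANK=ki, SUR=ma, TOR=un:
underlying: buek-te-din-at-tok
1. o -> e, u -> i / F C0 _: no change
2. k -> g, p -> b, s -> z / _ Z: no change
3. f -> v, k -> g, p -> b / V _ V: no change
4. 0 -> e / C _ C: inserts after position(s) 4, 11: bueketedinatetok
surface: bueketedinatetok

cell MOD=so, RANK=ki, SUR=ma, TOR=ma:
underlying: buek-mik-din-ul-tok
1. o -> e, u -> i / F C0 _: fires at position(s) 11: buekmikdiniltok
2. k -> g, p -> b, s -> z / _ Z: fires at position(s) 7: buekmigdiniltok
3. f -> v, k -> g, p -> b / V _ V: no change
4. 0 -> e / C _ C: inserts after position(s) 4, 7, 12: buekemigediniletok
surface: buekemigediniletok

cell MOD=ak, RANK=ki, SUR=ta, TOR=mi:
underlying: buek-fo-fu-at-tok
1. o -> e, u -> i / F C0 _: fires at position(s) 6: buekfefuattok
2. k -> g, p -> b, s -> z / _ Z: no change
3. f -> v, k -> g, p -> b / V _ V: fires at position(s) 7: buekfevuattok
4. 0 -> e / C _ C: inserts after position(s) 4, 10: buekefevuatetok
surface: buekefevuatetok


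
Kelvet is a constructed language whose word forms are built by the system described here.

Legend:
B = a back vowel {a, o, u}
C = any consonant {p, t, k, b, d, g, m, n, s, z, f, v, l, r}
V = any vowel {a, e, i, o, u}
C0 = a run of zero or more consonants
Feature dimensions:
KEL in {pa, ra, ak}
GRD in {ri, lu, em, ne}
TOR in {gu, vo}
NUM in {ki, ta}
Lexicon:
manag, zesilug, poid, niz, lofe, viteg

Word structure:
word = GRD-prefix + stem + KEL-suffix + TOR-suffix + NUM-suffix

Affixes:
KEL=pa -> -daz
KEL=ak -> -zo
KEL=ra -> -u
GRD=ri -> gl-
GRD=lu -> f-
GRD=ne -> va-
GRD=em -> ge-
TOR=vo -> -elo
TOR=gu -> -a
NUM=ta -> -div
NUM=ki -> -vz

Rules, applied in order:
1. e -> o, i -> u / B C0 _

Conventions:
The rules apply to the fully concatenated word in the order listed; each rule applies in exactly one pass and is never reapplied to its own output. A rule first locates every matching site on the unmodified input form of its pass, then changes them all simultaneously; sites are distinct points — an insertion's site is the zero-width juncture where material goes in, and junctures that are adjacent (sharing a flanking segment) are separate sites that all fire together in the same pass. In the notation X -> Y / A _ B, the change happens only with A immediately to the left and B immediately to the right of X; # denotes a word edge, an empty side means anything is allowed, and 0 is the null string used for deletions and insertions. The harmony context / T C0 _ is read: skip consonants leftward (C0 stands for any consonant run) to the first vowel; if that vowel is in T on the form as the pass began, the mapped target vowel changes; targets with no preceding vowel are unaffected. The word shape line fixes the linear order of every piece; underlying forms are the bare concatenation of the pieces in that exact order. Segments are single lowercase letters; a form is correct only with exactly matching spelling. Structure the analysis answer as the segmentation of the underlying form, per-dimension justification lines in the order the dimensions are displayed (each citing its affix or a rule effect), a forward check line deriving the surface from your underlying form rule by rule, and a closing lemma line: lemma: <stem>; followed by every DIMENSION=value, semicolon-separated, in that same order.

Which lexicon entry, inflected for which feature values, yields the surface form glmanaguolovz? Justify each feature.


underlying: gl-manag-u-elo-vz
KEL=ra - signalled by the affix -u
GRD=ri - signalled by the affix gl-
TOR=vo - signalled by the affix -elo
NUM=ki - signalled by the affix -vz
check: glmanaguelovz -> glmanaguolovz
lemma: manag; KEL=ra; GRD=ri; TOR=vo; NUM=ki


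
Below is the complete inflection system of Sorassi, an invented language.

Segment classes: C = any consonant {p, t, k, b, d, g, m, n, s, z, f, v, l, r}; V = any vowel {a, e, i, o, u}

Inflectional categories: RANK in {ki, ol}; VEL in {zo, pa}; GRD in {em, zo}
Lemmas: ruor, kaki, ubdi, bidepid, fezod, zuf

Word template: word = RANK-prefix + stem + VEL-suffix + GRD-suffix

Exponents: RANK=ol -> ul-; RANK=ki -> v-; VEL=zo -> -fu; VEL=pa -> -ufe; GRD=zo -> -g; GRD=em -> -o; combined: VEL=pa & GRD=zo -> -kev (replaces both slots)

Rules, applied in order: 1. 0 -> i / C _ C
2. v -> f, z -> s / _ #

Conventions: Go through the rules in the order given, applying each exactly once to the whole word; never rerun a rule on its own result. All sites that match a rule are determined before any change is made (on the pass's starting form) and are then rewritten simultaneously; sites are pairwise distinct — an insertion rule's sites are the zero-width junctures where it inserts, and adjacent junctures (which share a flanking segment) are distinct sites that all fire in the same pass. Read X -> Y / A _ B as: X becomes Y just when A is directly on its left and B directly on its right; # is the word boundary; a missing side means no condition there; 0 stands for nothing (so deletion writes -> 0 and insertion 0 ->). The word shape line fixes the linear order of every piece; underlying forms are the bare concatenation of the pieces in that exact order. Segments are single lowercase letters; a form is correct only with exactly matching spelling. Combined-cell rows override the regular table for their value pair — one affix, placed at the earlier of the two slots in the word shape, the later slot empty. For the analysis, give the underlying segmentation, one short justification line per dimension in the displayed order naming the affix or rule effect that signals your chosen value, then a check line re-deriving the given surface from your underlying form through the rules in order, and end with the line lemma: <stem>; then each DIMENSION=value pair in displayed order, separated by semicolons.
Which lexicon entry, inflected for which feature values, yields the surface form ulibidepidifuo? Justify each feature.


underlying: ul-bidepid-fu-o
RANK=ol - signalled by the affix ul-
VEL=zo - signalled by the affix -fu
GRD=em - signalled by the affix -o
check: ulbidepidfuo -> ulibidepidifuo -> ulibidepidifuo
lemma: bidepid; RANK=ol; VEL=zo; GRD=em


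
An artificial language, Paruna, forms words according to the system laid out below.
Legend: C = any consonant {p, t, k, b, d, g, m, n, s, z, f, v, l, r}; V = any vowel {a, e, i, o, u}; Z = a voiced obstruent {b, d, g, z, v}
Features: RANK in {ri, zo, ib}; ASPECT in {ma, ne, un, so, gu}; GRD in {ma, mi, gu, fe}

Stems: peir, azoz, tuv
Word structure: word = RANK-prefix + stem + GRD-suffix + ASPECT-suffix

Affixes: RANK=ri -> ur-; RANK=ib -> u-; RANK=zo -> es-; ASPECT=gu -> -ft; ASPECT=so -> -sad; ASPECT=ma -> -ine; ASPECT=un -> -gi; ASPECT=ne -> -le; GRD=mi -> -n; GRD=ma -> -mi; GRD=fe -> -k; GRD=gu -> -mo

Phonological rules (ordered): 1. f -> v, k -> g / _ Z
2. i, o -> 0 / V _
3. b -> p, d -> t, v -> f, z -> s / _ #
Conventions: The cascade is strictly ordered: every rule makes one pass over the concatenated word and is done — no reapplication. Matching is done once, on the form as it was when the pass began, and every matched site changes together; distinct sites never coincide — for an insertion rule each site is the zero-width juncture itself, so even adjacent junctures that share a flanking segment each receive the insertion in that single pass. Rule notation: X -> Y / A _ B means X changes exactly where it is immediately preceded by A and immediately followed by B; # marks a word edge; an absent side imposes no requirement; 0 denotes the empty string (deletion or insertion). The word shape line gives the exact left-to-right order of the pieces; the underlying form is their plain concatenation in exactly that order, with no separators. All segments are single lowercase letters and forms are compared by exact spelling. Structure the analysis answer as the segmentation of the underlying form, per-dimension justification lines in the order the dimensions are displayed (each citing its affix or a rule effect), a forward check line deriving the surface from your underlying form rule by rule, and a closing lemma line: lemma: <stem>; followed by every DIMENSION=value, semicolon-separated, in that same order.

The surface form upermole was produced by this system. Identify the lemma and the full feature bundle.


underlying: u-peir-mo-le
RANK=ib - signalled by the affix u-
ASPECT=ne - signalled by the affix -le
GRD=gu - signalled by the affix -mo
check: upeirmole -> upeirmole -> upermole -> upermole
lemma: peir; RANK=ib; ASPECT=ne; GRD=gu


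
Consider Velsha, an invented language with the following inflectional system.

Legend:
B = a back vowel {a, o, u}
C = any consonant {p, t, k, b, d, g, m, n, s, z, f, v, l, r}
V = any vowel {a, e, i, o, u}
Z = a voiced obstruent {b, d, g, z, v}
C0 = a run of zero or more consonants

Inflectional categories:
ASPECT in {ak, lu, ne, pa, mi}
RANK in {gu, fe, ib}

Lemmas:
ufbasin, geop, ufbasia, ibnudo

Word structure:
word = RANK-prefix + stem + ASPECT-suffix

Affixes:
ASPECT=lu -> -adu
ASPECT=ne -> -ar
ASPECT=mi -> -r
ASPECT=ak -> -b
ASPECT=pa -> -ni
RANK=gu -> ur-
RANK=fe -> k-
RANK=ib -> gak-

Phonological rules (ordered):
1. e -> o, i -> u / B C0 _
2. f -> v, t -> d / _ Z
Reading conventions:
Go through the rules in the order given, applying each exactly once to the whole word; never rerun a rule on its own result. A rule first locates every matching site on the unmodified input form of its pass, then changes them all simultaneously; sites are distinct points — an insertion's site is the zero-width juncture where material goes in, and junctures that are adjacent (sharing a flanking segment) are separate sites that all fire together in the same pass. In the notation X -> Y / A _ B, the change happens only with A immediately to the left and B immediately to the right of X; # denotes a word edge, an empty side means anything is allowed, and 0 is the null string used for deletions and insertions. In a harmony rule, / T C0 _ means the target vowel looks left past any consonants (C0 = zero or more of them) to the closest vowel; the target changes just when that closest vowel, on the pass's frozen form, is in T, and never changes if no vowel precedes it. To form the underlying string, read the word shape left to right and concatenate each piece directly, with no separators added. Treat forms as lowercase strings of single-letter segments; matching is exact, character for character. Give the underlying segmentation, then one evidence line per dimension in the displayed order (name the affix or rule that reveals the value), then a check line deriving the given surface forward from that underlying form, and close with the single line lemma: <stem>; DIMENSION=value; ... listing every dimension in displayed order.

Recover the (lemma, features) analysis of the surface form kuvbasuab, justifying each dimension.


underlying: k-ufbasia-b
ASPECT=ak - signalled by the affix -b
RANK=fe - signalled by the affix k-
check: kufbasiab -> kufbasuab -> kuvbasuab
lemma: ufbasia; ASPECT=ak; RANK=fe


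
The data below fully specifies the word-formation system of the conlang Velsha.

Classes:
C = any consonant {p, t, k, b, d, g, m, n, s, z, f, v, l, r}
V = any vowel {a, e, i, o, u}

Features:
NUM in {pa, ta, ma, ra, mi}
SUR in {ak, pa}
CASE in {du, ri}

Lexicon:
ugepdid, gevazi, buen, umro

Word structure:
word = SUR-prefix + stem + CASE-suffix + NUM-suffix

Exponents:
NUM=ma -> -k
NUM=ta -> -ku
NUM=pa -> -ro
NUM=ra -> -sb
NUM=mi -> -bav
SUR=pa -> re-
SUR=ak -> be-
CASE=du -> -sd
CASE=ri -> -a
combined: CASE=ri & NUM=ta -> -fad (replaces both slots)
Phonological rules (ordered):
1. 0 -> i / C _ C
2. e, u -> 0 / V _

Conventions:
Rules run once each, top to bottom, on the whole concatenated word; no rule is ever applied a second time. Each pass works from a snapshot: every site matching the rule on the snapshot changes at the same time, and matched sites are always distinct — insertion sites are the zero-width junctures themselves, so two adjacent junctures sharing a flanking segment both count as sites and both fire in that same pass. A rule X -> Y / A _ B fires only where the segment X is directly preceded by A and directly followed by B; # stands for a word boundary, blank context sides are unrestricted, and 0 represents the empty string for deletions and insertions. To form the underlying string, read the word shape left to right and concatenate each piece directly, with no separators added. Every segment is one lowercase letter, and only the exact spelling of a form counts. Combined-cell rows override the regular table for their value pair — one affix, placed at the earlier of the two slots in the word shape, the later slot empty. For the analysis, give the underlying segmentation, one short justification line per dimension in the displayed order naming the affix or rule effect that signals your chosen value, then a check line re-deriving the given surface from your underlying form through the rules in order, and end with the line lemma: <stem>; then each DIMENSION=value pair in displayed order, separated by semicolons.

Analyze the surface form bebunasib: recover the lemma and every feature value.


underlying: be-buen-a-sb
NUM=ra - signalled by the affix -sb
SUR=ak - signalled by the affix be-
CASE=ri - signalled by the affix -a
check: bebuenasb -> bebuenasib -> bebunasib
lemma: buen; NUM=ra; SUR=ak; CASE=ri


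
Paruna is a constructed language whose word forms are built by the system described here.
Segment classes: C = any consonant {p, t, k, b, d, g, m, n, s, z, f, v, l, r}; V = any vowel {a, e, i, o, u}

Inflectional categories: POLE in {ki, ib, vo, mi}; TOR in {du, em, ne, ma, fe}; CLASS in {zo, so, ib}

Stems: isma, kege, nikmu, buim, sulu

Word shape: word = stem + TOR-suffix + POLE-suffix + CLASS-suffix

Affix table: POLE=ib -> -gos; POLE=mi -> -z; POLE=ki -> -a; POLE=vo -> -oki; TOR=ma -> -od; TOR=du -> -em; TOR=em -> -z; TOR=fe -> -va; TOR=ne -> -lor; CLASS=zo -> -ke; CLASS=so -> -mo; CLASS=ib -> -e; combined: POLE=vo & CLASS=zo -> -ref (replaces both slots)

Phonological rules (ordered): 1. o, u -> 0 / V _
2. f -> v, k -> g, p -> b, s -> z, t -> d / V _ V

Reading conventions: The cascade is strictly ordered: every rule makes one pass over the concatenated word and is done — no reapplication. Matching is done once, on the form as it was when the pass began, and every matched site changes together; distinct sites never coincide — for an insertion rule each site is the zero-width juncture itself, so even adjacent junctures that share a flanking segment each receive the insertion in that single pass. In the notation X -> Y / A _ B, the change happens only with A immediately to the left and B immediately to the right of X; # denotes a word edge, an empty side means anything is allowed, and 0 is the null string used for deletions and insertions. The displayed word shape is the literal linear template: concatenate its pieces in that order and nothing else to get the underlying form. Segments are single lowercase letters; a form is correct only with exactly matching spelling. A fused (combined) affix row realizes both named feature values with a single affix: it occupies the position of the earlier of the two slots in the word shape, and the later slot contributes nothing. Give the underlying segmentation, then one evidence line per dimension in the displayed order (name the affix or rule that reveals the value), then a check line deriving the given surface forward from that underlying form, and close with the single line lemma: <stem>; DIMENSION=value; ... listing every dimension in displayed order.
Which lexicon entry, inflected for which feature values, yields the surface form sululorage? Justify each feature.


underlying: sulu-lor-a-ke
POLE=ki - signalled by the affix -a
TOR=ne - signalled by the affix -lor
CLASS=zo - signalled by the affix -ke
check: sululorake -> sululorake -> sululorage
lemma: sulu; POLE=ki; TOR=ne; CLASS=zo


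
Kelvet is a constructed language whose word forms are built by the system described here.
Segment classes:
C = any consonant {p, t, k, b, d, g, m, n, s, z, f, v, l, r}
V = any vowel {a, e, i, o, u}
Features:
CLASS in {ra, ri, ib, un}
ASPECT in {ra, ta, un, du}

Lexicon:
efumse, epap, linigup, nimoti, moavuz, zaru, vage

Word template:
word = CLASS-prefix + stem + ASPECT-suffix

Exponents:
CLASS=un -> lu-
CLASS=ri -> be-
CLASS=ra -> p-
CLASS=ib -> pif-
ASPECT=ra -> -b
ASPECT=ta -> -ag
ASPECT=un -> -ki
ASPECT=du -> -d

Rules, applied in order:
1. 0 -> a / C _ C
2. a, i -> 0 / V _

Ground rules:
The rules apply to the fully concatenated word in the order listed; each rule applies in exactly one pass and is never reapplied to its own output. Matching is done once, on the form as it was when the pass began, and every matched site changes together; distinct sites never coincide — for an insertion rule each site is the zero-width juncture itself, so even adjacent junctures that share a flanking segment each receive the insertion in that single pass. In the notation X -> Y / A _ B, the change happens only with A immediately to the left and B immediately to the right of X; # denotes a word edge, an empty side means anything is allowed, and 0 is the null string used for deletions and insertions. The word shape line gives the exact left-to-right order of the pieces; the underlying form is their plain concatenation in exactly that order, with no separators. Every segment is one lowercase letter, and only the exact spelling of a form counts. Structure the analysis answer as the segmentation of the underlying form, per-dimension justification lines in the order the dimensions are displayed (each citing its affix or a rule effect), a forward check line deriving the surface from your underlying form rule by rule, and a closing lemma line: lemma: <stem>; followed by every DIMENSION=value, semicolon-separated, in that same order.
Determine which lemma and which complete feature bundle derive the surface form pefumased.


underlying: p-efumse-d
CLASS=ra - signalled by the affix p-
ASPECT=du - signalled by the affix -d
check: pefumsed -> pefumased -> pefumased
lemma: efumse; CLASS=ra; ASPECT=du


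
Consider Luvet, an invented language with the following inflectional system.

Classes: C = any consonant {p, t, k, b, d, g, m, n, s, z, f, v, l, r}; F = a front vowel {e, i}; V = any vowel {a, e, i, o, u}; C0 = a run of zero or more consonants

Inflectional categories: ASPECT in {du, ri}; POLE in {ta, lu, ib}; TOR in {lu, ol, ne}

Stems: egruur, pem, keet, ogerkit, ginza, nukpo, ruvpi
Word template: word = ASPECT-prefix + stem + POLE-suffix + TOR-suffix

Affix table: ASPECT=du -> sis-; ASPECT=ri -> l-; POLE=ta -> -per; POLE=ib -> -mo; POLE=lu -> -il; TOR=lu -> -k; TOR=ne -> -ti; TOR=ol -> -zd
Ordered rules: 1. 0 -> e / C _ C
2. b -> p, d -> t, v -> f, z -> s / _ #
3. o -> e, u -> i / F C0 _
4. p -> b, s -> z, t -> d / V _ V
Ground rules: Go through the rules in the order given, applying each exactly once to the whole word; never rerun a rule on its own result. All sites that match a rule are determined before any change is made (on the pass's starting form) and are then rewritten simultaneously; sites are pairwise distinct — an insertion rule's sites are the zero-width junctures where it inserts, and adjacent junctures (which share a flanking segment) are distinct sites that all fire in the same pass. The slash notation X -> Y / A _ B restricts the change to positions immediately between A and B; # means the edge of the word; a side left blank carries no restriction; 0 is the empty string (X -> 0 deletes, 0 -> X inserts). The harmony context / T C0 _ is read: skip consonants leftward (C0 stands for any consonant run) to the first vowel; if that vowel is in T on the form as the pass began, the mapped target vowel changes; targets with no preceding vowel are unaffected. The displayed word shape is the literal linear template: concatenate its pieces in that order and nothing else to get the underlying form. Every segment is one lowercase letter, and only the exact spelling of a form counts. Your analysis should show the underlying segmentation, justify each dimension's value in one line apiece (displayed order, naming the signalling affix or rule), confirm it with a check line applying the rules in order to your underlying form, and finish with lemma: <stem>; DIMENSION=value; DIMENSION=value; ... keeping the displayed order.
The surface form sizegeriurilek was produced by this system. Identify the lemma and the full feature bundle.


underlying: sis-egruur-il-k
ASPECT=du - signalled by the affix sis-
POLE=lu - signalled by the affix -il
TOR=lu - signalled by the affix -k
check: sisegruurilk -> sisegeruurilek -> sisegeruurilek -> sisegeriurilek -> sizegeriurilek
lemma: egruur; ASPECT=du; POLE=lu; TOR=lu


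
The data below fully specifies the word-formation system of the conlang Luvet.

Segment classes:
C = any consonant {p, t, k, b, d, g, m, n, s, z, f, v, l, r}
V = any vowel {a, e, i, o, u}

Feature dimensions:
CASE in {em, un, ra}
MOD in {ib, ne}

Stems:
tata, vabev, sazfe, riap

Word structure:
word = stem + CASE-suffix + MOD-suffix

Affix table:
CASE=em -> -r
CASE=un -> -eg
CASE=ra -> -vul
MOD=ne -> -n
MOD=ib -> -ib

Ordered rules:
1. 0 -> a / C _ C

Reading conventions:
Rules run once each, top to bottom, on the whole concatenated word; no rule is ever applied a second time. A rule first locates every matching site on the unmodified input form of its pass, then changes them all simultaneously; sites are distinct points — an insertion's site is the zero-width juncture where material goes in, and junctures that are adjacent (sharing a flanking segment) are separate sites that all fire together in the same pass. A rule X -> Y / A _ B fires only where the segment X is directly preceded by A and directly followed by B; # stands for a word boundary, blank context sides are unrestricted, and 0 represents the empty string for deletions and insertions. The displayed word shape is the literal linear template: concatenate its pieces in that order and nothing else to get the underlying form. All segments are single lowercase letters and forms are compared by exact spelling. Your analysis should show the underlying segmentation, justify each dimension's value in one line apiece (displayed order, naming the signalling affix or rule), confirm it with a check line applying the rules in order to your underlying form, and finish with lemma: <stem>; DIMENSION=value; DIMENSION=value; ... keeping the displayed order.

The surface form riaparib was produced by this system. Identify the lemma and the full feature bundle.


underlying: riap-r-ib
CASE=em - signalled by the affix -r
MOD=ib - signalled by the affix -ib
check: riaprib -> riaparib
lemma: riap; CASE=em; MOD=ib


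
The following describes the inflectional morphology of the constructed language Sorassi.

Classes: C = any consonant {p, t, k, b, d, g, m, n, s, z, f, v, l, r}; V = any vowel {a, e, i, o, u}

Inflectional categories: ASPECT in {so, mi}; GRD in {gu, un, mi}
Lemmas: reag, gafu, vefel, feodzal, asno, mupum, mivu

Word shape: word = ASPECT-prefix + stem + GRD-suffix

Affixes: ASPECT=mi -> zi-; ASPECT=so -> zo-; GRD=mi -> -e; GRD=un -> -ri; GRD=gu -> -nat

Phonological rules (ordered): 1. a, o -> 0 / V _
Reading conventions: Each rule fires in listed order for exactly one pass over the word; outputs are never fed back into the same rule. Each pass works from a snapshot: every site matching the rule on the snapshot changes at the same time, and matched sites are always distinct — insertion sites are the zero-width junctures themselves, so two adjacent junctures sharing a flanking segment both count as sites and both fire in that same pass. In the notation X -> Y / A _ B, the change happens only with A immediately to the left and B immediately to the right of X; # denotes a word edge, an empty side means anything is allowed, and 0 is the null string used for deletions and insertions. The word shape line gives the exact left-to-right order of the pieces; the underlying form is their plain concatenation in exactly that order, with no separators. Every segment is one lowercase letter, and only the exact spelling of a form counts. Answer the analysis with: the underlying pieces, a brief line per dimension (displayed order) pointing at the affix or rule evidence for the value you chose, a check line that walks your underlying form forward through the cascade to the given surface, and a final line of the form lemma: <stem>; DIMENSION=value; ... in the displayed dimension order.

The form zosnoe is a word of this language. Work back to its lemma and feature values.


underlying: zo-asno-e
ASPECT=so - signalled by the affix zo-
GRD=mi - signalled by the affix -e
check: zoasnoe -> zosnoe
lemma: asno; ASPECT=so; GRD=mi


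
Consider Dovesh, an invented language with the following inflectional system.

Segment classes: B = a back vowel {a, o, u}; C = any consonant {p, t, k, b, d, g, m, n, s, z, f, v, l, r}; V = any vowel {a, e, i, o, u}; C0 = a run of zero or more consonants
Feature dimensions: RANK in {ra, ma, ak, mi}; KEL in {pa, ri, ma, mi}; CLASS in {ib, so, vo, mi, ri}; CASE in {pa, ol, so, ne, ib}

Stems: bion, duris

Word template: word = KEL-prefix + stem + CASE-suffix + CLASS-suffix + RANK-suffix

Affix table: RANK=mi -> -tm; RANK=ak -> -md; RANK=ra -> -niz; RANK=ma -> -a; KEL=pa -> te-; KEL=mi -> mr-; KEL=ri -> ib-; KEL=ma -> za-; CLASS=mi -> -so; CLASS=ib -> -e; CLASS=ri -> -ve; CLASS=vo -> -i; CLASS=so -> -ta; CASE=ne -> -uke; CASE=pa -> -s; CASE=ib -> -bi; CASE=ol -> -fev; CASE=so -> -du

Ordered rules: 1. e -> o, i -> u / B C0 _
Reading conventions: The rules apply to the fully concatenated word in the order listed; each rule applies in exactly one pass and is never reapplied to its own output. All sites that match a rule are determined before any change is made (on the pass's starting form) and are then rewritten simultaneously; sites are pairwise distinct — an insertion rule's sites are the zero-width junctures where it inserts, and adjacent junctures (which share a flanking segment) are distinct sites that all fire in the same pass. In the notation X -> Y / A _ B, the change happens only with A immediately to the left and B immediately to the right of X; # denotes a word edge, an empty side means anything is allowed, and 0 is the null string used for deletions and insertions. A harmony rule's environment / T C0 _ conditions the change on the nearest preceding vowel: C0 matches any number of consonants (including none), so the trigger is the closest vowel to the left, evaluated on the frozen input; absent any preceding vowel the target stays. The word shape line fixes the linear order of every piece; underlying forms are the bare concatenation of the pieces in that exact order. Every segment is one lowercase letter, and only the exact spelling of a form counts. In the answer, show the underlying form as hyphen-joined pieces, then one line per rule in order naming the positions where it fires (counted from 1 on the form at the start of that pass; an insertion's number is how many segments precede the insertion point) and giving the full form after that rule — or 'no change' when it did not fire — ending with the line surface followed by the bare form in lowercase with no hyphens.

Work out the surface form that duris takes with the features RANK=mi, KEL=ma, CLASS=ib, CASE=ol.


underlying: za-duris-fev-e-tm
1. e -> o, i -> u / B C0 _: fires at position(s) 6: zadurusfevetm
surface: zadurusfevetm


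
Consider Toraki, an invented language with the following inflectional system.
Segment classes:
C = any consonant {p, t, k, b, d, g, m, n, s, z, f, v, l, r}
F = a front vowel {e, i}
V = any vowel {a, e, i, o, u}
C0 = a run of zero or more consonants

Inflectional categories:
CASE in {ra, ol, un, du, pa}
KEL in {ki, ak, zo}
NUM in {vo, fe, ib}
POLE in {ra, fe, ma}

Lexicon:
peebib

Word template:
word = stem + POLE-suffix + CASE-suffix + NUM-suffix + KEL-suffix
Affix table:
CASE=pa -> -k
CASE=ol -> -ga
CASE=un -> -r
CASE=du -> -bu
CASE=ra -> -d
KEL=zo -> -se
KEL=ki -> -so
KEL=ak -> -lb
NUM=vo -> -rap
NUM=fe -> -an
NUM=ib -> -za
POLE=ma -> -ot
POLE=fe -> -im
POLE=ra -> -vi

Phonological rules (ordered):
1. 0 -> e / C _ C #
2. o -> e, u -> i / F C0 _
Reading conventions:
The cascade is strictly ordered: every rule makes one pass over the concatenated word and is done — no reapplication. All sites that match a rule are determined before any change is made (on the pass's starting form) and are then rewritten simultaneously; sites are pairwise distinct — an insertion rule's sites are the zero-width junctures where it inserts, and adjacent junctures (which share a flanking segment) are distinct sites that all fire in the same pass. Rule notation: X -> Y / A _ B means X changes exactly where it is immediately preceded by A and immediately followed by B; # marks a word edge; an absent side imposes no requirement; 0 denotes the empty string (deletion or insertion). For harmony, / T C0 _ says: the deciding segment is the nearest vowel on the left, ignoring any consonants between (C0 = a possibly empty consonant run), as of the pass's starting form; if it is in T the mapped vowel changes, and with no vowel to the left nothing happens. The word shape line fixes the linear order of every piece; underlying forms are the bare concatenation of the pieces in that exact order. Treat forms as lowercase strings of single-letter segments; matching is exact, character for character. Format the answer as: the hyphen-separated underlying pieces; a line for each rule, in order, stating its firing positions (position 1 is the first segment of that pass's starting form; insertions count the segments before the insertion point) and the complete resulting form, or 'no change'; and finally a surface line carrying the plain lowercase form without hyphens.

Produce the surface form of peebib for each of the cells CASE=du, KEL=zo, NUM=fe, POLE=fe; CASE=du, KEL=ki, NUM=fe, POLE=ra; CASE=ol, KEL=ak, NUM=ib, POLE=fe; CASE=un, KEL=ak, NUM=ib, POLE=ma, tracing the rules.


cell CASE=du, KEL=zo, NUM=fe, POLE=fe:
underlying: peebib-im-bu-an-se
1. 0 -> e / C _ C #: no change
2. o -> e, u -> i / F C0 _: fires at position(s) 10: peebibimbianse
surface: peebibimbianse

cell CASE=du, KEL=ki, NUM=fe, POLE=ra:
underlying: peebib-vi-bu-an-so
1. 0 -> e / C _ C #: no change
2. o -> e, u -> i / F C0 _: fires at position(s) 10: peebibvibianso
surface: peebibvibianso

cell CASE=ol, KEL=ak, NUM=ib, POLE=fe:
underlying: peebib-im-ga-za-lb
1. 0 -> e / C _ C #: inserts after position(s) 13: peebibimgazaleb
2. o -> e, u -> i / F C0 _: no change
surface: peebibimgazaleb

cell CASE=un, KEL=ak, NUM=ib, POLE=ma:
underlying: peebib-ot-r-za-lb
1. 0 -> e / C _ C #: inserts after position(s) 12: peebibotrzaleb
2. o -> e, u -> i / F C0 _: fires at position(s) 7: peebibetrzaleb
surface: peebibetrzaleb


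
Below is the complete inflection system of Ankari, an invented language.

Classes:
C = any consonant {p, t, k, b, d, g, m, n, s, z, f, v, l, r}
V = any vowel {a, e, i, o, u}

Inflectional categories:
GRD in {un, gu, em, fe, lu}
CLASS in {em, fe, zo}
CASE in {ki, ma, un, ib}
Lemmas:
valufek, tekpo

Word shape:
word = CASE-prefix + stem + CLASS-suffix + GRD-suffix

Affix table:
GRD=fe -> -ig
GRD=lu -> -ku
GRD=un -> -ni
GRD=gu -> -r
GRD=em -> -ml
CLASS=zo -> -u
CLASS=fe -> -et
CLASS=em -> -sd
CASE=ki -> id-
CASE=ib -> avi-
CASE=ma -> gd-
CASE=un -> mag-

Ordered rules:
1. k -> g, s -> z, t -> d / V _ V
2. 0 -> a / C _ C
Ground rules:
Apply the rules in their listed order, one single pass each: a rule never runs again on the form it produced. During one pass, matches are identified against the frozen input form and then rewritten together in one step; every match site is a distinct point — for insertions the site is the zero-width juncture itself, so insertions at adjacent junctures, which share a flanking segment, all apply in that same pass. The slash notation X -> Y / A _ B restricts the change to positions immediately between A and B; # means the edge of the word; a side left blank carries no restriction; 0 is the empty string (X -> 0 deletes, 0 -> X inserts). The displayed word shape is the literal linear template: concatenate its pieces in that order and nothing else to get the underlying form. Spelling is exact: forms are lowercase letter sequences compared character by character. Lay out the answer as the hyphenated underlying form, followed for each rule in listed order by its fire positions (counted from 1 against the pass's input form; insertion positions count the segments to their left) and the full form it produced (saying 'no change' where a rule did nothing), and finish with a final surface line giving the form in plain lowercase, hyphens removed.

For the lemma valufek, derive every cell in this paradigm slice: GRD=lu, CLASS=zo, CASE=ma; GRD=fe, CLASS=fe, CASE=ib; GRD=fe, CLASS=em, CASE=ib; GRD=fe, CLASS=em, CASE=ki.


cell GRD=lu, CLASS=zo, CASE=ma:
underlying: gd-valufek-u-ku
1. k -> g, s -> z, t -> d / V _ V: fires at position(s) 9, 11: gdvalufegugu
2. 0 -> a / C _ C: inserts after position(s) 1, 2: gadavalufegugu
surface: gadavalufegugu

cell GRD=fe, CLASS=fe, CASE=ib:
underlying: avi-valufek-et-ig
1. k -> g, s -> z, t -> d / V _ V: fires at position(s) 10, 12: avivalufegedig
2. 0 -> a / C _ C: no change
surface: avivalufegedig

cell GRD=fe, CLASS=em, CASE=ib:
underlying: avi-valufek-sd-ig
1. k -> g, s -> z, t -> d / V _ V: no change
2. 0 -> a / C _ C: inserts after position(s) 10, 11: avivalufekasadig
surface: avivalufekasadig

cell GRD=fe, CLASS=em, CASE=ki:
underlying: id-valufek-sd-ig
1. k -> g, s -> z, t -> d / V _ V: no change
2. 0 -> a / C _ C: inserts after position(s) 2, 9, 10: idavalufekasadig
surface: idavalufekasadig


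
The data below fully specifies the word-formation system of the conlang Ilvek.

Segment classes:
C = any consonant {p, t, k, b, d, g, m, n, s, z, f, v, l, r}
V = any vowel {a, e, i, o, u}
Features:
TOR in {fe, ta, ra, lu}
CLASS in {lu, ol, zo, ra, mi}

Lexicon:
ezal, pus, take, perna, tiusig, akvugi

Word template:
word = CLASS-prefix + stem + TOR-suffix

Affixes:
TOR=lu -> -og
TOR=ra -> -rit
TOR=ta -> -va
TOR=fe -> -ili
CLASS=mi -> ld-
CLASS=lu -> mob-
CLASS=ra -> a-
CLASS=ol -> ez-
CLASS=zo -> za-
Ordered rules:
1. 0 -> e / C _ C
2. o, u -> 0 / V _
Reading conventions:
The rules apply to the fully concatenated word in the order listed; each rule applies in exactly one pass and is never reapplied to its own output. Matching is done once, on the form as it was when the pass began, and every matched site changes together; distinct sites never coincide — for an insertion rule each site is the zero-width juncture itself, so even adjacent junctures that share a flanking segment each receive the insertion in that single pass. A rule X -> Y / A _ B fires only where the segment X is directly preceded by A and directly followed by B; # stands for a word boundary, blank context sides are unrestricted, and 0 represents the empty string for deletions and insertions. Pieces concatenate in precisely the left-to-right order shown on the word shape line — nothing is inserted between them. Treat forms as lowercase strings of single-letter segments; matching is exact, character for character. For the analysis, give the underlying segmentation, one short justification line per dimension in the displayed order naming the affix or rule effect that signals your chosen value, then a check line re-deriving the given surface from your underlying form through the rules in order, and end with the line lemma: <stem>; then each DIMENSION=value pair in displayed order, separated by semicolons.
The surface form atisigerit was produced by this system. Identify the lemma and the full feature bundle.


underlying: a-tiusig-rit
TOR=ra - signalled by the affix -rit
CLASS=ra - signalled by the affix a-
check: atiusigrit -> atiusigerit -> atisigerit
lemma: tiusig; TOR=ra; CLASS=ra


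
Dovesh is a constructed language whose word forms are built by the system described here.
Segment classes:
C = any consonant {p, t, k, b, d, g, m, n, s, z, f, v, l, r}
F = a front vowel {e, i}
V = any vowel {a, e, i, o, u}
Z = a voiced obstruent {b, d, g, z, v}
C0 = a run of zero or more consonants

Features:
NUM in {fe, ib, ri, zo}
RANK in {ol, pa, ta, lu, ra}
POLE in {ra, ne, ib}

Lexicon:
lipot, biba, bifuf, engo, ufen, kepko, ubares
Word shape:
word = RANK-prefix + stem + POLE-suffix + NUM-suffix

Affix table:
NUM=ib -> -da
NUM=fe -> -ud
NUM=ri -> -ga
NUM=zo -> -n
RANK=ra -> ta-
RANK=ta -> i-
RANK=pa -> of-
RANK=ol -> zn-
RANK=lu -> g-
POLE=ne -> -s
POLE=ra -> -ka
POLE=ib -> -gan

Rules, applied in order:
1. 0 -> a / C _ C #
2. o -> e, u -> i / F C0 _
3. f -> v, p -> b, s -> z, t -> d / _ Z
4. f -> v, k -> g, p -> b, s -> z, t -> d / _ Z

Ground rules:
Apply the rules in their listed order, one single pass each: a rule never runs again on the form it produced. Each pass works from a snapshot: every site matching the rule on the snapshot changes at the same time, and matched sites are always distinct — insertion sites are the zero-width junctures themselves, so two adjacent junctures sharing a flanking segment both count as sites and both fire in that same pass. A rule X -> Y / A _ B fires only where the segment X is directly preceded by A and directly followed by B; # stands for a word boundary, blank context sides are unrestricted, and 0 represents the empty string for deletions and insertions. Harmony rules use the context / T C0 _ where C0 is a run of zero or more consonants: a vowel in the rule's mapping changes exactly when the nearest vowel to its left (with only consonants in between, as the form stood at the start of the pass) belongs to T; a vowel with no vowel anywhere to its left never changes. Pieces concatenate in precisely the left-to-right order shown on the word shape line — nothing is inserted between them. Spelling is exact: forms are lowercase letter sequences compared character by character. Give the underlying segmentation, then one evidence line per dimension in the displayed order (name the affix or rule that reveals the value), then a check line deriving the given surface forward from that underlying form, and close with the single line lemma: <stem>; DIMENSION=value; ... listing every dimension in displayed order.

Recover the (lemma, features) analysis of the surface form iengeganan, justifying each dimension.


underlying: i-engo-gan-n
NUM=zo - signalled by the affix -n
RANK=ta - signalled by the affix i-
POLE=ib - signalled by the affix -gan
check: iengogann -> iengoganan -> iengeganan -> iengeganan -> iengeganan
lemma: engo; NUM=zo; RANK=ta; POLE=ib
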